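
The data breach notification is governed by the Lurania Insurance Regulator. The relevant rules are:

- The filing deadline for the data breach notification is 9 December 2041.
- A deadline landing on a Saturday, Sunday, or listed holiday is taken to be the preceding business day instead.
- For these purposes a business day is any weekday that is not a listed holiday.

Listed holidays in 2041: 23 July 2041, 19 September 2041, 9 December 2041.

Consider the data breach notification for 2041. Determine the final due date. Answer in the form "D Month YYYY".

6 December 2041

Start from the fixed due date, 9 December 2041.
Because 9 December 2041 is a listed holiday, the deadline becomes 6 December 2041 (Friday).
Deadline: 6 December 2041.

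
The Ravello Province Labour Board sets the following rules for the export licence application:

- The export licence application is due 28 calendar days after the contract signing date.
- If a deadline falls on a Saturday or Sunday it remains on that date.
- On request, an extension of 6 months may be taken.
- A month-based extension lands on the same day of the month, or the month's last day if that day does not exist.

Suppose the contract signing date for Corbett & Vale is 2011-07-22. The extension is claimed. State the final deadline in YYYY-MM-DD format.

2012-02-19

From 2011-07-22, 28 calendar days later is 2011-08-19.
2011-08-19 is a Friday; no weekend or holiday adjustment applies.
Add 6 months to 2011-08-19: 2012-02-19.
2012-02-19 falls on a Sunday. The rules make no weekend/holiday allowance, so it remains 2012-02-19.
Deadline: 2012-02-19.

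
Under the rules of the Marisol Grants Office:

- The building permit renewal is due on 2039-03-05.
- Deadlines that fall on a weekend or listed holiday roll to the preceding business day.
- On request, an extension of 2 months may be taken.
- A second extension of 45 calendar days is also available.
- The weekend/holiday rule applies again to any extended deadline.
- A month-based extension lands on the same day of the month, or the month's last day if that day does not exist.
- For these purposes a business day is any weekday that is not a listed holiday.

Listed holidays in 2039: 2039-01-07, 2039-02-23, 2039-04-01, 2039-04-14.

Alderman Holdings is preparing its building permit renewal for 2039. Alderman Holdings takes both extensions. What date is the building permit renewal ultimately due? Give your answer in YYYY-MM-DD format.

2039-06-17

The statutory due date is 2039-03-05.
2039-03-05 is a Saturday, so it moves to the preceding business day, 2039-03-04 (Friday).
Applying the 2 months extension: 2 months after 2039-03-04 is 2039-05-04.
Since 2039-05-04 is a Wednesday and not a holiday, the date is unchanged.
The 45-calendar-day extension moves the deadline from 2039-05-04 to 2039-06-18.
Because 2039-06-18 is a Saturday, the deadline becomes 2039-06-17 (Friday).
The final due date is 2039-06-17.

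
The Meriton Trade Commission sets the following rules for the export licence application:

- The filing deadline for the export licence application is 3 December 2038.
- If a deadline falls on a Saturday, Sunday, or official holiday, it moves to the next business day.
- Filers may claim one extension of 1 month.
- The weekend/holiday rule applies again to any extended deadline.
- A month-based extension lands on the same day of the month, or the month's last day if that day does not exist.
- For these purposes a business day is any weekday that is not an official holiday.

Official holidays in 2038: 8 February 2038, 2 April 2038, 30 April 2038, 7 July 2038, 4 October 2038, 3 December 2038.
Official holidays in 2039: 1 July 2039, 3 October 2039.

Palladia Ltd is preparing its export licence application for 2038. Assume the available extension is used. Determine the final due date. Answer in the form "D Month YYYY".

The stated deadline is 3 December 2038.
3 December 2038 falls on a listed holiday. Rolling to the next business day gives 6 December 2038, a Monday.
Applying the 1 month extension: 1 month after 6 December 2038 is 6 January 2039.
Since 6 January 2039 is a Thursday and not a holiday, the date is unchanged.
So the filing is due 6 January 2039.

6 January 2039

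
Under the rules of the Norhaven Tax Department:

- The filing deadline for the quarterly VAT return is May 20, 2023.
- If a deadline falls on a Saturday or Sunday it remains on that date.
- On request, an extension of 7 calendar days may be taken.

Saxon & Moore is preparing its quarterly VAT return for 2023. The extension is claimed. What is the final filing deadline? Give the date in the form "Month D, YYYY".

The statutory due date is May 20, 2023.
May 20, 2023 is a Saturday; no weekend or holiday adjustment applies.
Add the 7 calendar-day extension to May 20, 2023: May 27, 2023.
May 27, 2023 is a Saturday; no weekend or holiday adjustment applies.
Deadline: May 27, 2023.

May 27, 2023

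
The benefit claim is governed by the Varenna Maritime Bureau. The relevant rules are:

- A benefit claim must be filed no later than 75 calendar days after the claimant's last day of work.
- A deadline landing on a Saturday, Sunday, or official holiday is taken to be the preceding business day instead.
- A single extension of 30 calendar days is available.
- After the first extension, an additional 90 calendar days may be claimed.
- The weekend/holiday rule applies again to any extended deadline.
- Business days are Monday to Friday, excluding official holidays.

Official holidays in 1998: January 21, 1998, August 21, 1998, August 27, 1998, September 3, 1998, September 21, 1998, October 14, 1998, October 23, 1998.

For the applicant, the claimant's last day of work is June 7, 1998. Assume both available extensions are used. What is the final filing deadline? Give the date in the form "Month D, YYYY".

Adding 75 calendar days to June 7, 1998 gives August 21, 1998.
Because August 21, 1998 is a listed holiday, the deadline becomes August 20, 1998 (Thursday).
Applying the 30-calendar-day extension: August 20, 1998 + 30 days = September 19, 1998.
September 19, 1998 falls on a Saturday. Rolling to the preceding business day gives September 18, 1998, a Friday.
The 90-calendar-day extension moves the deadline from September 18, 1998 to December 17, 1998.
December 17, 1998 (Thursday) is already a business day.
So the filing is due December 17, 1998.

December 17, 1998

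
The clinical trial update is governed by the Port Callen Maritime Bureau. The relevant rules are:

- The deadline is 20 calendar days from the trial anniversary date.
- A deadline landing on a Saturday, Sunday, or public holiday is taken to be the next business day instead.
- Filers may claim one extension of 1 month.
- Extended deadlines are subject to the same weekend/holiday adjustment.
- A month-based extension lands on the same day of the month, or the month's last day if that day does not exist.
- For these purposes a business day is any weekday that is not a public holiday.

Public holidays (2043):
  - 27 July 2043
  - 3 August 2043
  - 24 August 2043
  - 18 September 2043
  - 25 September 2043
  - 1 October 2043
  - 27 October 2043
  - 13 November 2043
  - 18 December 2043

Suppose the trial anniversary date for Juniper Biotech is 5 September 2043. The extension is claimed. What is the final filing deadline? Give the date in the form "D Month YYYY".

28 October 2043

Trigger date 5 September 2043 + 20 calendar days = 25 September 2043.
Because 25 September 2043 is a listed holiday, the deadline becomes 28 September 2043 (Monday).
Add 1 month to 28 September 2043: 28 October 2043.
Since 28 October 2043 is a Wednesday and not a holiday, the date is unchanged.
The final due date is 28 October 2043.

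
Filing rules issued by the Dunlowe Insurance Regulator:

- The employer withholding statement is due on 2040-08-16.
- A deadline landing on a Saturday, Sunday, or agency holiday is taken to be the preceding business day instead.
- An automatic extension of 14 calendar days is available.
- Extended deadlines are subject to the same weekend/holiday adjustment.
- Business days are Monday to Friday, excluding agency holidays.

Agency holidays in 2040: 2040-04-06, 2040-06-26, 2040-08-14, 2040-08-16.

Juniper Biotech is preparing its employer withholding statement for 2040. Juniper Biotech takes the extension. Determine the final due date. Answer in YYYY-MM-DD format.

2040-08-29

The stated deadline is 2040-08-16.
2040-08-16 is a listed holiday, so it moves to the preceding business day, 2040-08-15 (Wednesday).
With the 14-day extension, 2040-08-15 becomes 2040-08-29.
Since 2040-08-29 is a Wednesday and not a holiday, the date is unchanged.
So the filing is due 2040-08-29.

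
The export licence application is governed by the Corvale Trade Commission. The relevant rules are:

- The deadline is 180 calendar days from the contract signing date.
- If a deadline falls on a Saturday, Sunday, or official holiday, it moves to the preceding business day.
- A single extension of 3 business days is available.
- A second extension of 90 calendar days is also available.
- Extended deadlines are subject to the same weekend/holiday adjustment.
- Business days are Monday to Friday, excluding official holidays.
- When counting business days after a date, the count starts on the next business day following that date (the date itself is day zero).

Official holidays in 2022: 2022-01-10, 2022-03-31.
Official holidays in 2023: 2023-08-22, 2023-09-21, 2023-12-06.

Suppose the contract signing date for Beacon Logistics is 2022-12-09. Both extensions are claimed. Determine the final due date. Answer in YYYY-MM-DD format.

2023-09-08

From 2022-12-09, 180 calendar days later is 2023-06-07.
2023-06-07 falls on a Wednesday, which is a business day, so no adjustment is needed.
Counting 3 further business days from 2023-06-07 reaches 2023-06-12.
Since 2023-06-12 is a Monday and not a holiday, the date is unchanged.
With the 90-day extension, 2023-06-12 becomes 2023-09-10.
2023-09-10 is a Sunday, so it moves to the preceding business day, 2023-09-08 (Friday).
The final due date is 2023-09-08.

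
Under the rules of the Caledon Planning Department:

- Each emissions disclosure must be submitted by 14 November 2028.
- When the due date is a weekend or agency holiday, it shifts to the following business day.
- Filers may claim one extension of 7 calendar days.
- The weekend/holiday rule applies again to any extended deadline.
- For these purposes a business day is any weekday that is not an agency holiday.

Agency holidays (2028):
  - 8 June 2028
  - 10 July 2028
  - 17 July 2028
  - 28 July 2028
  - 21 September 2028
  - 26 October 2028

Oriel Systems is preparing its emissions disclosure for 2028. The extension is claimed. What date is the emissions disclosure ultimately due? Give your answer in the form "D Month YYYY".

21 November 2028

The stated deadline is 14 November 2028.
14 November 2028 (Tuesday) is already a business day.
With the 7-day extension, 14 November 2028 becomes 21 November 2028.
21 November 2028 (Tuesday) is already a business day.
Final deadline: 21 November 2028.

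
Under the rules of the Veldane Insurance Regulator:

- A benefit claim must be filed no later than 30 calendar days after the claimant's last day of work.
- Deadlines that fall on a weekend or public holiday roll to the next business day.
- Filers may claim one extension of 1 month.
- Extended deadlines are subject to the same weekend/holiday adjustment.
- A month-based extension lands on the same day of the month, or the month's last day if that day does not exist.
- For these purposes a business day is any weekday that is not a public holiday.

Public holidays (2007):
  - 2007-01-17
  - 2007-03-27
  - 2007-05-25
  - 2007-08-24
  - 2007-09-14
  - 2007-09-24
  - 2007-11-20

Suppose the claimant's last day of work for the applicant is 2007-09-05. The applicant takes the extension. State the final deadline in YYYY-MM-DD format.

2007-11-05

Trigger date 2007-09-05 + 30 calendar days = 2007-10-05.
2007-10-05 falls on a Friday, which is a business day, so no adjustment is needed.
Add 1 month to 2007-10-05: 2007-11-05.
2007-11-05 is a Monday and not a listed holiday, so it stands.
The final due date is 2007-11-05.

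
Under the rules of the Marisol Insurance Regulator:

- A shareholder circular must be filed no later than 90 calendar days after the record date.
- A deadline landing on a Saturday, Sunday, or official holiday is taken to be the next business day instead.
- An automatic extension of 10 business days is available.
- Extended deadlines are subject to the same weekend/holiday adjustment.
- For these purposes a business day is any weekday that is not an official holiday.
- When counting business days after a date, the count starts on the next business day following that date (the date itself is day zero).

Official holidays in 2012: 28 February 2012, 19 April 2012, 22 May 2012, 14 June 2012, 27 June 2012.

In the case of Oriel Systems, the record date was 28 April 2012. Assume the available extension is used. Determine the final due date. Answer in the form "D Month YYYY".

90 calendar days after 28 April 2012 is 27 July 2012.
Since 27 July 2012 is a Friday and not a holiday, the date is unchanged.
Applying the 10-business-day extension: 10 business days after 27 July 2012 is 10 August 2012.
10 August 2012 (Friday) is already a business day.
Deadline: 10 August 2012.

10 August 2012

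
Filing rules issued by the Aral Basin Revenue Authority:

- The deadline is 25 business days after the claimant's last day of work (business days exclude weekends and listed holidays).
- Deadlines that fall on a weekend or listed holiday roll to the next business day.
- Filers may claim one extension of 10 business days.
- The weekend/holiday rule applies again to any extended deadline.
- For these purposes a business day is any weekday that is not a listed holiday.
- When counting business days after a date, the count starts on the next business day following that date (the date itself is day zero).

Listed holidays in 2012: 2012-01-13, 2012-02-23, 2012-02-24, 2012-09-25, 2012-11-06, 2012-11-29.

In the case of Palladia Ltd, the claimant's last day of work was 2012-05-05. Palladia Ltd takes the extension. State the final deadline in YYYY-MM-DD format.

2012-06-22

Counting 25 business days after 2012-05-05 (skipping weekends and listed holidays) reaches 2012-06-08.
2012-06-08 falls on a Friday, which is a business day, so no adjustment is needed.
The 10-business-day extension runs from 2012-06-08 to 2012-06-22.
2012-06-22 (Friday) is already a business day.
The final due date is 2012-06-22.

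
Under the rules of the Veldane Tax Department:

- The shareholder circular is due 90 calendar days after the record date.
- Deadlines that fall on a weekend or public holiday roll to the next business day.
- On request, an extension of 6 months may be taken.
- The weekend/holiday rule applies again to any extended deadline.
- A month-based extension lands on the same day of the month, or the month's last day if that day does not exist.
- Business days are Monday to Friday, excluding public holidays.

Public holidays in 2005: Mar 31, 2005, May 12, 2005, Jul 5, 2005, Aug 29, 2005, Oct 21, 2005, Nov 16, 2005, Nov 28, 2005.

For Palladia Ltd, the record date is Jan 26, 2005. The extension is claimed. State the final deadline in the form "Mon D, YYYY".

Trigger date Jan 26, 2005 + 90 calendar days = Apr 26, 2005.
Apr 26, 2005 is a Tuesday and not a listed holiday, so it stands.
Add 6 months to Apr 26, 2005: Oct 26, 2005.
Oct 26, 2005 falls on a Wednesday, which is a business day, so no adjustment is needed.
So the filing is due Oct 26, 2005.

Oct 26, 2005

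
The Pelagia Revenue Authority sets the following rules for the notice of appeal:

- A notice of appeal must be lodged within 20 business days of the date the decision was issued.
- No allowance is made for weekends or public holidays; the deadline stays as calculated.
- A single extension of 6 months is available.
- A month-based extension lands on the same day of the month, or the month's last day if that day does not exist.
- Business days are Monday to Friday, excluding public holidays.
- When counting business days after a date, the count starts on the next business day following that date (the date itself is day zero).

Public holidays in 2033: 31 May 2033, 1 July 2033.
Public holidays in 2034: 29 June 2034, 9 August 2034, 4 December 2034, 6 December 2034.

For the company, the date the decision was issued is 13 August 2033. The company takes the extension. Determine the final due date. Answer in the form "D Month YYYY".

Counting 20 business days after 13 August 2033 (skipping weekends and listed holidays) reaches 9 September 2033.
9 September 2033 is a Friday; no weekend or holiday adjustment applies.
Add 6 months to 9 September 2033: 9 March 2034.
9 March 2034 falls on a Thursday. The rules make no weekend/holiday allowance, so it remains 9 March 2034.
So the filing is due 9 March 2034.

9 March 2034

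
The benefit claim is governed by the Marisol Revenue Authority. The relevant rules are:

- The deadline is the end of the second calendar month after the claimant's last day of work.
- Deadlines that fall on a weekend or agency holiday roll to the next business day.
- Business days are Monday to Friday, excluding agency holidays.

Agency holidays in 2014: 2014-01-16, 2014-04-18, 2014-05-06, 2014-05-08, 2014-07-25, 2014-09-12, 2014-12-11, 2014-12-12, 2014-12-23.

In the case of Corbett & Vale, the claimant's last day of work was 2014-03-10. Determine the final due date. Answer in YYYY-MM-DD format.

2014-06-02

The second month after 2014-03-10 is May 2014, whose last day is 2014-05-31.
Because 2014-05-31 is a Saturday, the deadline becomes 2014-06-02 (Monday).
So the filing is due 2014-06-02.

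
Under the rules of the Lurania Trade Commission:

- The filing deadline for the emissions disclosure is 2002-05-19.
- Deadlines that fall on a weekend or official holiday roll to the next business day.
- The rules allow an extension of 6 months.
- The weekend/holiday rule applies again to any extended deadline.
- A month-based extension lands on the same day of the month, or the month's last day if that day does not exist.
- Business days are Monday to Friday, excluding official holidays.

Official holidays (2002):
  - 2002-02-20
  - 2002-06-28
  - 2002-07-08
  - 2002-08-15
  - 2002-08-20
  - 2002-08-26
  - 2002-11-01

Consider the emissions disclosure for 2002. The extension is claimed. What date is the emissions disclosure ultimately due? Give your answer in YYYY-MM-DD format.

The statutory due date is 2002-05-19.
2002-05-19 falls on a Sunday. Rolling to the next business day gives 2002-05-20, a Monday.
Applying the 6 months extension: 6 months after 2002-05-20 is 2002-11-20.
2002-11-20 falls on a Wednesday, which is a business day, so no adjustment is needed.
So the filing is due 2002-11-20.

2002-11-20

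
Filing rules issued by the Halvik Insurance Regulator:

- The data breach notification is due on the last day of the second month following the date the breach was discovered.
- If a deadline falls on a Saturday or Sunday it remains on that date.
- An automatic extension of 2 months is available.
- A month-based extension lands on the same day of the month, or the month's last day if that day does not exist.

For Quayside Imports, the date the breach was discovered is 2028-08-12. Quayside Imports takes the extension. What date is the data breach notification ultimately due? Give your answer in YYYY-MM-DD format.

2028-12-31

2 months after 2028-08-12 is October 2028; that month ends on 2028-10-31.
2028-10-31 falls on a Tuesday. The rules make no weekend/holiday allowance, so it remains 2028-10-31.
Applying the 2 months extension: 2 months after 2028-10-31 is 2028-12-31.
No adjustment is made for weekends or holidays, so 2028-12-31 stands.
So the filing is due 2028-12-31.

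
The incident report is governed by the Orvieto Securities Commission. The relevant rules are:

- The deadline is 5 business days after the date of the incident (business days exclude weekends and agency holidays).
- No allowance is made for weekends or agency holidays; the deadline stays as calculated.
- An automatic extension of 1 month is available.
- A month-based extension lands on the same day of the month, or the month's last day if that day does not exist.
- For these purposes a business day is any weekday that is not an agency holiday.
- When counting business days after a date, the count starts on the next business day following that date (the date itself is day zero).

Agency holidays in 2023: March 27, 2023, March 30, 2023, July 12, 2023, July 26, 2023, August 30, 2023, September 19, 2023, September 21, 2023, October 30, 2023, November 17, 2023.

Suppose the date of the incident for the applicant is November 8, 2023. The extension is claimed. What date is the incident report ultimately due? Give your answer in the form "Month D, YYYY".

5 business days after November 8, 2023, excluding weekends and holidays, is November 15, 2023.
No adjustment is made for weekends or holidays, so November 15, 2023 stands.
Add 1 month to November 15, 2023: December 15, 2023.
December 15, 2023 is a Friday; no weekend or holiday adjustment applies.
Final deadline: December 15, 2023.

December 15, 2023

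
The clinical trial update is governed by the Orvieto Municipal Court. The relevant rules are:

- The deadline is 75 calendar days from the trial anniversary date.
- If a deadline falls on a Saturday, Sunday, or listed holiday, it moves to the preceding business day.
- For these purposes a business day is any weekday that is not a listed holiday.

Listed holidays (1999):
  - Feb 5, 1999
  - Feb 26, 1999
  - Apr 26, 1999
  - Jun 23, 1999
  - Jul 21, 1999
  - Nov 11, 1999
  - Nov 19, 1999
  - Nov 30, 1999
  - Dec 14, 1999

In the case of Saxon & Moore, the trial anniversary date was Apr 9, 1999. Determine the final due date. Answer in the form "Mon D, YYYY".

Jun 22, 1999

From Apr 9, 1999, 75 calendar days later is Jun 23, 1999.
Because Jun 23, 1999 is a listed holiday, the deadline becomes Jun 22, 1999 (Tuesday).
The final due date is Jun 22, 1999.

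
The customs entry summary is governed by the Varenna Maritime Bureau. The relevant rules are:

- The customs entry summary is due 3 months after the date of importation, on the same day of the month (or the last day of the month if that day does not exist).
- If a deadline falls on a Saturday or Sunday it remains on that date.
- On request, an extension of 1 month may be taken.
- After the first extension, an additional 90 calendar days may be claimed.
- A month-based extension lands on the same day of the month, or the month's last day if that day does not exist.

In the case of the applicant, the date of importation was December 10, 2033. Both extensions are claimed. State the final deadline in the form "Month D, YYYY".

July 9, 2034

3 months after December 10, 2033, on the same day of the month, is March 10, 2034.
No adjustment is made for weekends or holidays, so March 10, 2034 stands.
Add 1 month to March 10, 2034: April 10, 2034.
No adjustment is made for weekends or holidays, so April 10, 2034 stands.
Add the 90 calendar-day extension to April 10, 2034: July 9, 2034.
No adjustment is made for weekends or holidays, so July 9, 2034 stands.
Final deadline: July 9, 2034.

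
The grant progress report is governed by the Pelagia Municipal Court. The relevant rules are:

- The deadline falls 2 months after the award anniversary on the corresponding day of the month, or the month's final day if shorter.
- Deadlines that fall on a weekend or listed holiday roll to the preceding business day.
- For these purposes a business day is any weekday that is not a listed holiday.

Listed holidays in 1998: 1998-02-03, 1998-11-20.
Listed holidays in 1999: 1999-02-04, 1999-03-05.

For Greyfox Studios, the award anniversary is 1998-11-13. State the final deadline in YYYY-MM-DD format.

2 months from 1998-11-13 is 1999-01-13.
1999-01-13 (Wednesday) is already a business day.
Deadline: 1999-01-13.

1999-01-13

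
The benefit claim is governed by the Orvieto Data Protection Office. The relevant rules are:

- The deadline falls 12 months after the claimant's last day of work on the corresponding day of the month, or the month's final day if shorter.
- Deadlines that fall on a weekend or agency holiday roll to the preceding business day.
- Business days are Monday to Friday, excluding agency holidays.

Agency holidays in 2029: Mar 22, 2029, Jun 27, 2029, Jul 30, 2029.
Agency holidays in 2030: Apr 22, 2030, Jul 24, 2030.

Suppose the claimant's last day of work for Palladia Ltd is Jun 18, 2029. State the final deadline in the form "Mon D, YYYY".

12 months from Jun 18, 2029 is Jun 18, 2030.
Jun 18, 2030 is a Tuesday and not a listed holiday, so it stands.
Deadline: Jun 18, 2030.

Jun 18, 2030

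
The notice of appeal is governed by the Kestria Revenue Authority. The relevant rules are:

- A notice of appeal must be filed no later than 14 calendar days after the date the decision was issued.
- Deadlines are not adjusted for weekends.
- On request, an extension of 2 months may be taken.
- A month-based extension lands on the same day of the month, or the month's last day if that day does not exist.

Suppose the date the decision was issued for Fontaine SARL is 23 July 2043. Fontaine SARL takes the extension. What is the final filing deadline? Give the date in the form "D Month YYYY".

Trigger date 23 July 2043 + 14 calendar days = 6 August 2043.
6 August 2043 is a Thursday; no weekend or holiday adjustment applies.
Add 2 months to 6 August 2043: 6 October 2043.
6 October 2043 is a Tuesday; no weekend or holiday adjustment applies.
Final deadline: 6 October 2043.

6 October 2043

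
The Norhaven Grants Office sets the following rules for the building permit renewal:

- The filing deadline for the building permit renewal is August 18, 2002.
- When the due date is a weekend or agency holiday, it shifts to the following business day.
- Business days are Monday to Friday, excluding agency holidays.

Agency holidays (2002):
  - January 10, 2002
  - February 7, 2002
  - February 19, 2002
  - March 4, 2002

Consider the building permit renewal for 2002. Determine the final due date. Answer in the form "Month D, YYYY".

August 19, 2002

Start from the fixed due date, August 18, 2002.
Because August 18, 2002 is a Sunday, the deadline becomes August 19, 2002 (Monday).
Final deadline: August 19, 2002.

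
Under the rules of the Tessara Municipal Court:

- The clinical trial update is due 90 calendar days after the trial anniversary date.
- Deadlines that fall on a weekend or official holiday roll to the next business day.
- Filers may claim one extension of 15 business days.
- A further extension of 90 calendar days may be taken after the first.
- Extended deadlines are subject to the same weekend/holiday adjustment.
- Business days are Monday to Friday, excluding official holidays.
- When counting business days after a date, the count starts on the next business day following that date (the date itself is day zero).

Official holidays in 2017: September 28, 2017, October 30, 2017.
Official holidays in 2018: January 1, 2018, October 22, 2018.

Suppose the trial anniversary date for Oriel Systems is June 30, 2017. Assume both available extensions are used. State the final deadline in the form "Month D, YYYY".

Trigger date June 30, 2017 + 90 calendar days = September 28, 2017.
Because September 28, 2017 is a listed holiday, the deadline becomes September 29, 2017 (Friday).
Applying the 15-business-day extension: 15 business days after September 29, 2017 is October 20, 2017.
Since October 20, 2017 is a Friday and not a holiday, the date is unchanged.
With the 90-day extension, October 20, 2017 becomes January 18, 2018.
January 18, 2018 (Thursday) is already a business day.
The final due date is January 18, 2018.

January 18, 2018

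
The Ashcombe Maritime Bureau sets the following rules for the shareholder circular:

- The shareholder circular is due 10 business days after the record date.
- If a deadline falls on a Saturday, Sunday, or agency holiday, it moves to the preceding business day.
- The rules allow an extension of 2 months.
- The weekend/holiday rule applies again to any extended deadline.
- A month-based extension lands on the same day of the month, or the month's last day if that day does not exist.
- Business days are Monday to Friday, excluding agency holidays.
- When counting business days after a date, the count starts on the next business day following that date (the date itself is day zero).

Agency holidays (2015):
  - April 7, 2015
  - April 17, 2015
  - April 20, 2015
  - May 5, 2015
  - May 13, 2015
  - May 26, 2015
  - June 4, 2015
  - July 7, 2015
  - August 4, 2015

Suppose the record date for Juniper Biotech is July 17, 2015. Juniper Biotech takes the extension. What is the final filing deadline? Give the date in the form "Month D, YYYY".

September 30, 2015

Counting 10 business days after July 17, 2015 (skipping weekends and listed holidays) reaches July 31, 2015.
July 31, 2015 is a Friday and not a listed holiday, so it stands.
The 2 months extension carries July 31, 2015 to September 30, 2015 (day 31 does not exist in September, so the month's last day is used).
September 30, 2015 falls on a Wednesday, which is a business day, so no adjustment is needed.
Final deadline: September 30, 2015.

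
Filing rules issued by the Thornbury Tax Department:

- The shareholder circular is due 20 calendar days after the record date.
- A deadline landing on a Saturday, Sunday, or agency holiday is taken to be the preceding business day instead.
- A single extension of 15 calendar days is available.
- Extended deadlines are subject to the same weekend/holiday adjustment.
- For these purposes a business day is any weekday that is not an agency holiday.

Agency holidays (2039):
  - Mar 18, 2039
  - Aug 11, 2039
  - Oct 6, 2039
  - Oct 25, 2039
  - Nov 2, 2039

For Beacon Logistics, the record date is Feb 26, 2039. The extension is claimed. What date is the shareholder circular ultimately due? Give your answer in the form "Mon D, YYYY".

Apr 1, 2039

20 calendar days after Feb 26, 2039 is Mar 18, 2039.
Mar 18, 2039 is a listed holiday; the preceding business day is Mar 17, 2039 (Thursday).
Add the 15 calendar-day extension to Mar 17, 2039: Apr 1, 2039.
Since Apr 1, 2039 is a Friday and not a holiday, the date is unchanged.
The final due date is Apr 1, 2039.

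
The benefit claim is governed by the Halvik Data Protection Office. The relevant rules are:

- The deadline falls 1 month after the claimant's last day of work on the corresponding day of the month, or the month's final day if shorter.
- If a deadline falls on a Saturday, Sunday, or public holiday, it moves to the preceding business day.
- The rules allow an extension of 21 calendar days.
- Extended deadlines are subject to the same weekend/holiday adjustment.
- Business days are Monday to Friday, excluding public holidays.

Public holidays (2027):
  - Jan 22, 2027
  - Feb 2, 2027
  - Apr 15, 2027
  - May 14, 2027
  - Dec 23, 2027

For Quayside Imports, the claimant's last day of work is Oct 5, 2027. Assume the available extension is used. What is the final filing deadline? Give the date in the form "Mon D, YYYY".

Nov 26, 2027

1 month after Oct 5, 2027, on the same day of the month, is Nov 5, 2027.
Nov 5, 2027 (Friday) is already a business day.
Add the 21 calendar-day extension to Nov 5, 2027: Nov 26, 2027.
Nov 26, 2027 is a Friday and not a listed holiday, so it stands.
Final deadline: Nov 26, 2027.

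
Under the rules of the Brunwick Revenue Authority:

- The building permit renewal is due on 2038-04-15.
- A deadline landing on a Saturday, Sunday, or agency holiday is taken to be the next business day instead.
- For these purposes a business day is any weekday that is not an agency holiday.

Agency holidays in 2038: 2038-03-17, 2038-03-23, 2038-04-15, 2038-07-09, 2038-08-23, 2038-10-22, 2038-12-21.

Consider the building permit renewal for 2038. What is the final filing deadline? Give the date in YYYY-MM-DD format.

2038-04-16

Start from the fixed due date, 2038-04-15.
Because 2038-04-15 is a listed holiday, the deadline becomes 2038-04-16 (Friday).
Final deadline: 2038-04-16.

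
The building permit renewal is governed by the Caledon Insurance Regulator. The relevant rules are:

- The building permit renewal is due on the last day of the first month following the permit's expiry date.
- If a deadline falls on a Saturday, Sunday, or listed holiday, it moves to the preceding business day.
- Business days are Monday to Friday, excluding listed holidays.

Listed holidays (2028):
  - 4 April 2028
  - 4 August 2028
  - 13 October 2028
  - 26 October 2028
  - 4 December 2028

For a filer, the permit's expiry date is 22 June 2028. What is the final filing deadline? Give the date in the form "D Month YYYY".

1 month after 22 June 2028 is July 2028; that month ends on 31 July 2028.
31 July 2028 is a Monday and not a listed holiday, so it stands.
Deadline: 31 July 2028.

31 July 2028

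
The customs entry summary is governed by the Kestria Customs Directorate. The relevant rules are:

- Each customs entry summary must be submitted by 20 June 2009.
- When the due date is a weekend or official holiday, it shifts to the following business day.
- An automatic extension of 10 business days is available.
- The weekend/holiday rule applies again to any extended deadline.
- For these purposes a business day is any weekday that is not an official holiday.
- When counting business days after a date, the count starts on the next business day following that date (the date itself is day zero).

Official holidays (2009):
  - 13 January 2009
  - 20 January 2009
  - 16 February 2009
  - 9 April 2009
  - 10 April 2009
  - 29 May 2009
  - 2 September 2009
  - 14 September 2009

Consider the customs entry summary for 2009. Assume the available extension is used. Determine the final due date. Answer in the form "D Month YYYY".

The statutory due date is 20 June 2009.
20 June 2009 falls on a Saturday. Rolling to the next business day gives 22 June 2009, a Monday.
The 10-business-day extension runs from 22 June 2009 to 6 July 2009.
Since 6 July 2009 is a Monday and not a holiday, the date is unchanged.
Deadline: 6 July 2009.

6 July 2009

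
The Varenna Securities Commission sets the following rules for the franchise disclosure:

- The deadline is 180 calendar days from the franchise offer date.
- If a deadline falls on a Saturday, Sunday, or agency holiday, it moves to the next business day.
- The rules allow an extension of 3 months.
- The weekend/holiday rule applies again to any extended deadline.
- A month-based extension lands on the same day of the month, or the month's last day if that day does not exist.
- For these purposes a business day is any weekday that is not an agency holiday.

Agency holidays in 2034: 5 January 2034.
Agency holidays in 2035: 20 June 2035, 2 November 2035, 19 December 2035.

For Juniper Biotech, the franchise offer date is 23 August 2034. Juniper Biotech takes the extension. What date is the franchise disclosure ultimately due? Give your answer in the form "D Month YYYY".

21 May 2035

180 calendar days after 23 August 2034 is 19 February 2035.
19 February 2035 (Monday) is already a business day.
Add 3 months to 19 February 2035: 19 May 2035.
19 May 2035 is a Saturday, so it moves to the next business day, 21 May 2035 (Monday).
Deadline: 21 May 2035.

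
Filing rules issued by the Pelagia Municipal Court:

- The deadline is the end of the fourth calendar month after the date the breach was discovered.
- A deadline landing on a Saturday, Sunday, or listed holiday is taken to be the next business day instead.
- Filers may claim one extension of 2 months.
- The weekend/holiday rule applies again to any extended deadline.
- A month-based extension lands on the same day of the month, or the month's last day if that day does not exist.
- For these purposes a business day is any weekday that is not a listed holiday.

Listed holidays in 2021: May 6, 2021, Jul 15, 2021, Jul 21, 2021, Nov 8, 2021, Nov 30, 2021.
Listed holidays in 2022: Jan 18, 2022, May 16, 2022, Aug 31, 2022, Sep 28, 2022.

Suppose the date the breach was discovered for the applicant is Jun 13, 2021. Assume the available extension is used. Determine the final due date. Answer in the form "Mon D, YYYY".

4 months after Jun 13, 2021 is October 2021; that month ends on Oct 31, 2021.
Because Oct 31, 2021 is a Sunday, the deadline becomes Nov 1, 2021 (Monday).
Applying the 2 months extension: 2 months after Nov 1, 2021 is Jan 1, 2022.
Jan 1, 2022 is a Saturday; the next business day is Jan 3, 2022 (Monday).
Final deadline: Jan 3, 2022.

Jan 3, 2022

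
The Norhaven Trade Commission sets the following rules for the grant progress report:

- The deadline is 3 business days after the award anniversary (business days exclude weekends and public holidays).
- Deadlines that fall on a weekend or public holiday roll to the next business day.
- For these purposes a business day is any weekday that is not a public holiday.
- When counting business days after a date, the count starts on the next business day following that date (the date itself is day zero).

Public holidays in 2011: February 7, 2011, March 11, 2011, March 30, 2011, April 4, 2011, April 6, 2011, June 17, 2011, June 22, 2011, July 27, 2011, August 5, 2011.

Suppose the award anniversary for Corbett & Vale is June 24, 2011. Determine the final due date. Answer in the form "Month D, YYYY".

June 29, 2011

3 business days after June 24, 2011, excluding weekends and holidays, is June 29, 2011.
June 29, 2011 is a Wednesday and not a listed holiday, so it stands.
Deadline: June 29, 2011.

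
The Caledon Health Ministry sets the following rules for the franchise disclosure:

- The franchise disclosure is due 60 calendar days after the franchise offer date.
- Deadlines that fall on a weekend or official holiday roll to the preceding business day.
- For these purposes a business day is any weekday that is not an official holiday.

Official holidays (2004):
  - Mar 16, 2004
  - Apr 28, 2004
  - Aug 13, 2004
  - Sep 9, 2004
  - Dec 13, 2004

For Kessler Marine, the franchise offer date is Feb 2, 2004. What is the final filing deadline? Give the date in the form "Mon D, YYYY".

Apr 2, 2004

Adding 60 calendar days to Feb 2, 2004 gives Apr 2, 2004.
Apr 2, 2004 falls on a Friday, which is a business day, so no adjustment is needed.
The final due date is Apr 2, 2004.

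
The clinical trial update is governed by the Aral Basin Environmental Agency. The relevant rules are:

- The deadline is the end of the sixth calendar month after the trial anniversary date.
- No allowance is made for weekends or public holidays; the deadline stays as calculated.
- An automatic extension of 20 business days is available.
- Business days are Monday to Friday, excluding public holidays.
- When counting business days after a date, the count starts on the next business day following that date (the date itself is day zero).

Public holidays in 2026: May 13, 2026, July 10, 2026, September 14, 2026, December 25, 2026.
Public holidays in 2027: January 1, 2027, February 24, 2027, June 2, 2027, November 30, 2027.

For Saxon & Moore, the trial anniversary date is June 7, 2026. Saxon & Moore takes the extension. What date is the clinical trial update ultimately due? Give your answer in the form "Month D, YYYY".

January 29, 2027

The sixth month after June 7, 2026 is December 2026, whose last day is December 31, 2026.
December 31, 2026 is a Thursday; no weekend or holiday adjustment applies.
Counting 20 further business days from December 31, 2026 reaches January 29, 2027.
No adjustment is made for weekends or holidays, so January 29, 2027 stands.
Deadline: January 29, 2027.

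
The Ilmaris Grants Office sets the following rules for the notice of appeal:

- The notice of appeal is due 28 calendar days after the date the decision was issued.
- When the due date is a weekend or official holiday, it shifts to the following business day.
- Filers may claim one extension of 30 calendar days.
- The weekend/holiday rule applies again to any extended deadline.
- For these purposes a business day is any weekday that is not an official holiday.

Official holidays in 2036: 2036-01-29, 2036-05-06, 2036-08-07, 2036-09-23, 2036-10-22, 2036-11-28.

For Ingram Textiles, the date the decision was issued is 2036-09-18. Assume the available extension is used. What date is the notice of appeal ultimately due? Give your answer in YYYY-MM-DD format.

Trigger date 2036-09-18 + 28 calendar days = 2036-10-16.
2036-10-16 is a Thursday and not a listed holiday, so it stands.
Applying the 30-calendar-day extension: 2036-10-16 + 30 days = 2036-11-15.
2036-11-15 is a Saturday; the next business day is 2036-11-17 (Monday).
Final deadline: 2036-11-17.

2036-11-17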